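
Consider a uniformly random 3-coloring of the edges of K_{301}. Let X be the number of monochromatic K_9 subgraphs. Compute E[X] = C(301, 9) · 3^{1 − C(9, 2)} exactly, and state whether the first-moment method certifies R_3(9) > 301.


E[X] = C(301, 9) · 3^{1 − 36} = 49533303936090975 · 3^{−35} = 49533303936090975/50031545098999707.
As a reduced fraction: E[X] = 16511101312030325/16677181699666569 ≈ 0.99004.
Is E[X] < 1? YES.
Since E[X] < 1, there exists a 3-coloring of K_{301} with no monochromatic K_9; hence R_3(9) > 301.

E[X] = 16511101312030325/16677181699666569 ≈ 0.99004; E[X] < 1, so R_3(9) > 301.


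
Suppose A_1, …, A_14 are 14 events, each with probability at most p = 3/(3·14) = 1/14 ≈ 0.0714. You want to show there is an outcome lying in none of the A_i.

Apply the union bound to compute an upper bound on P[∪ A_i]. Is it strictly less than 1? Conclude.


Union bound: P[∪_{i=1}^{14} A_i] ≤ Σ_i P[A_i] ≤ 14·p = 14·(1/14) = 1.
Numerically: 1 ≈ 1.0000.
Is 1 < 1? NO.
Since the bound 1 is ≥ 1, the union bound is uninformative here; it does NOT by itself certify existence.

14·p = 1 ≈ 1.0000; existence NOT certified by the union bound.


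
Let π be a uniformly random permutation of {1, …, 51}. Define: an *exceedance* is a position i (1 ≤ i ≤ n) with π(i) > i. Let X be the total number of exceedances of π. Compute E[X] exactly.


Write X = Σ_{i=1}^{51} X_i, where X_i = 1_{π(i) > i}.
For each fixed i, π(i) is uniform over {1, …, 51} (marginal of a uniform permutation), so P[π(i) > i] = (n − i)/n. Summing: Σ_{i=1}^{51} (n − i)/n = (0 + 1 + … + 50)/51 = 51(51 − 1)/(2·51) = (51 − 1)/2.
Hence E[X] = Σ_{i=1}^{51} (51 − i)/51 = 25 ≈ 25.00000.

E[X] = 25 = 25.00000.


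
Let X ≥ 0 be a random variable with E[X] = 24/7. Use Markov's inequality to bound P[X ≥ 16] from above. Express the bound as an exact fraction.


μ = E[X] = 24/7, a = 16.
Markov: P[X ≥ 16] ≤ μ/a = (24/7)/16 = 3/14.
Numerically: ≈ 0.214286.
(Since a = 16 > μ = 3.428571, the bound 3/14 is < 1 and informative.)

P[X ≥ 16] ≤ 3/14 ≈ 0.214286.


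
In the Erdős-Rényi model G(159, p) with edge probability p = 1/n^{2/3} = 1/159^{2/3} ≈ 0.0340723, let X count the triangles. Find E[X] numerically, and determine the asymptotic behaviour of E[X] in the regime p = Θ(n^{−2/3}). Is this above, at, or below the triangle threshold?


Number of potential triangles: C(159, 3) = 657359.
Each occurs with probability p³ ≈ (0.0340723)³ ≈ 3.95553973e-05.
By linearity: E[X] = C(159, 3)·p³ ≈ 657359 · 3.95553973e-05 ≈ 26.002096.
Since α = 2/3 < 1, p = c/n^{2/3} ≫ 1/n is above the triangle threshold p ~ 1/n. Asymptotically E[X] ~ (c³/6)·n^{3(1−α)} = (1³/6)·n^{1} → ∞; triangles are abundant w.h.p.

E[X] ≈ 26.002096; in regime p = Θ(1/n^{2/3}) E[X] diverges (above the triangle threshold p ~ 1/n).


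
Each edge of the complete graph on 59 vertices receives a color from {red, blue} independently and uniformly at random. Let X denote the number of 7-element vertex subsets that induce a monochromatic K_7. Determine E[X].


Let X = Σ_S X_S over the C(59, 7) = 341149446 subsets S of size 7, where X_S = 1 if the K_7 on S is monochromatic.
For a fixed S, the K_7 on S has C(7, 2) = 21 edges. P[all 21 edges red] = (1/2)^21, and likewise for blue, so P[monochromatic] = 2·(1/2)^21 = 2^{1 − 21} = 1/1048576.
By linearity of expectation: E[X] = C(59, 7) · 2^{1 − 21} = 341149446 · 1/1048576 = 170574723/524288.
Numerically: E[X] ≈ 325.34546.

E[X] = C(59,7)·2^(1−C(7,2)) = 170574723/524288 ≈ 325.34546.


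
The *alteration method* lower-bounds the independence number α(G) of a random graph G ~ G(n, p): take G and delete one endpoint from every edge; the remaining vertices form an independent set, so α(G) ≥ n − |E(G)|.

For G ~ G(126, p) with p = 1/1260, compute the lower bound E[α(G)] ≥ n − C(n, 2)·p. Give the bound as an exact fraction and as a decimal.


E[|E(G)|] = C(126, 2)·p = 7875 · (1/1260) = 25/4.
E[α(G)] ≥ n − E[|E(G)|] = 126 − 25/4 = 479/4.
Numerically: ≈ 119.75000.
(This is only a lower bound; the true E[α(G)] may be larger.)

E[α(G)] ≥ 479/4 ≈ 119.75000.


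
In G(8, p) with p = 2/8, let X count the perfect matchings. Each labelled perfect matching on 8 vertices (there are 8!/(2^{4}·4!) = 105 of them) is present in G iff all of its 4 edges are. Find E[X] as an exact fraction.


K_8 has 8!/(2^{4}·4!) = 105 labelled perfect matchings.
For each such perfect matching H, let X_H = 1 if all 4 edges of H are present in G. Then P[X_H = 1] = p^{4} = (1/4)^{4} = 1/256.
By linearity of expectation: E[X] = Σ_H E[X_H] = 105 · p^{4} = 105 · 1/256 = 105/256.
Numerically: E[X] ≈ 0.4102.

E[X] = 105 · (1/4)^{4} = 105/256 ≈ 0.4102.


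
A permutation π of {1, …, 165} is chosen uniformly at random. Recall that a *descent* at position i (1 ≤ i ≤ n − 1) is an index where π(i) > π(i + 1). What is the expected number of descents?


Write X = Σ X_I over i = 1, …, 164, with X_I the indicator of one descent.
There are 164 indicators.
For each fixed i, the pair (π(i), π(i+1)) is a uniformly random ordered pair of distinct values from {1, …, 165}; by symmetry P[π(i) > π(i+1)] = 1/2.
By linearity: E[X] = 164 · (1/2) = (165 − 1) · (1/2) = 82 ≈ 82.000.

E[X] = 82 = 82.000.


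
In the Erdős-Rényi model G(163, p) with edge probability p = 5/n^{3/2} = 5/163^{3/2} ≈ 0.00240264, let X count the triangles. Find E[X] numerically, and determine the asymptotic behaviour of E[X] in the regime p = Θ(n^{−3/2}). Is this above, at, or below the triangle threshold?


Number of potential triangles: C(163, 3) = 708561.
Each occurs with probability p³ ≈ (0.00240264)³ ≈ 1.38696593e-08.
By linearity: E[X] = C(163, 3)·p³ ≈ 708561 · 1.38696593e-08 ≈ 0.009827.
Since α = 3/2 > 1, p = c/n^{3/2} = o(1/n) is below the triangle threshold p ~ 1/n. Asymptotically E[X] ~ (c³/6)·n^{3(1−α)} = (5³/6)·n^{-1.5} → 0, so by Markov's inequality G has no triangles w.h.p.

E[X] ≈ 0.009827; in regime p = Θ(1/n^{3/2}) E[X] tends to 0 (below the triangle threshold p ~ 1/n).


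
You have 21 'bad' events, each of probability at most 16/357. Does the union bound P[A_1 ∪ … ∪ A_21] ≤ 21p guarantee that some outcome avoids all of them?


Union bound: P[∪_{i=1}^{21} A_i] ≤ Σ_i P[A_i] ≤ 21·p = 21·(16/357) = 16/17.
Numerically: 16/17 ≈ 0.941.
Is 16/17 < 1? YES.
Since P[∪ A_i] ≤ 16/17 < 1, the complement has P[∩ A_i^c] ≥ 1 − 16/17 = 1/17 > 0, so some outcome avoids every A_i.

21·p = 16/17 ≈ 0.941; existence CERTIFIED by the union bound.


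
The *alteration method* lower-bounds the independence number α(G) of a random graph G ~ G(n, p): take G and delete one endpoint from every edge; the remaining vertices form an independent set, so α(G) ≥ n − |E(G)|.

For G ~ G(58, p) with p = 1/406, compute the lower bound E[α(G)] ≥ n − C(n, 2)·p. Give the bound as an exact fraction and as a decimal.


E[|E(G)|] = C(58, 2)·p = 1653 · (1/406) = 57/14.
E[α(G)] ≥ n − E[|E(G)|] = 58 − 57/14 = 755/14.
Numerically: ≈ 53.929.
(This is only a lower bound; the true E[α(G)] may be larger.)

E[α(G)] ≥ 755/14 ≈ 53.929.


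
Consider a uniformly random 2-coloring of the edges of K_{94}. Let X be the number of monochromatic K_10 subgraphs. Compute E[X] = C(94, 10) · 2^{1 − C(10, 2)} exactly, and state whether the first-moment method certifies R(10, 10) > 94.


E[X] = C(94, 10) · 2^{1 − 45} = 9041256841903 · 2^{−44} = 9041256841903/17592186044416.
As a reduced fraction: E[X] = 9041256841903/17592186044416 ≈ 0.5139359.
Is E[X] < 1? YES.
Since E[X] < 1, there exists a 2-coloring of K_{94} with no monochromatic K_10; hence R(10, 10) > 94.

E[X] = 9041256841903/17592186044416 ≈ 0.5139359; E[X] < 1, so R(10, 10) > 94.


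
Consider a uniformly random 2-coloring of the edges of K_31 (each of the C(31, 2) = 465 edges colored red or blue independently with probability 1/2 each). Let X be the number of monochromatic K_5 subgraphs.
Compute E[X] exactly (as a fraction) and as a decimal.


Let X = Σ_S X_S over the C(31, 5) = 169911 subsets S of size 5, where X_S = 1 if the K_5 on S is monochromatic.
For a fixed S, the K_5 on S has C(5, 2) = 10 edges. P[all 10 edges red] = (1/2)^10, and likewise for blue, so P[monochromatic] = 2·(1/2)^10 = 2^{1 − 10} = 1/512.
By linearity of expectation: E[X] = C(31, 5) · 2^{1 − 10} = 169911 · 1/512 = 169911/512.
Numerically: E[X] ≈ 331.8574.

E[X] = C(31,5)·2^(1−C(5,2)) = 169911/512 ≈ 331.8574.


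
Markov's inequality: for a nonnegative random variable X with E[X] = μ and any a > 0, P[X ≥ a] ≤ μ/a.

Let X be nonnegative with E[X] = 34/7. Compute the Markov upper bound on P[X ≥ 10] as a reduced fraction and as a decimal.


μ = E[X] = 34/7, a = 10.
Markov: P[X ≥ 10] ≤ μ/a = (34/7)/10 = 17/35.
Numerically: ≈ 0.486.
(Since a = 10 > μ = 4.857, the bound 17/35 is < 1 and informative.)

P[X ≥ 10] ≤ 17/35 ≈ 0.486.


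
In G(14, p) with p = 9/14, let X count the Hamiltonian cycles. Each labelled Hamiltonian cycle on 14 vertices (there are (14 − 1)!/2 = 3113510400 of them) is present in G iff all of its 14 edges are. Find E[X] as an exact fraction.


K_14 has (14 − 1)!/2 = 3113510400 labelled Hamiltonian cycles.
For each such Hamiltonian cycle H, let X_H = 1 if all 14 edges of H are present in G. Then P[X_H = 1] = p^{14} = (9/14)^{14} = 22876792454961/11112006825558016.
Summing the indicators: E[X] = Σ_H E[X_H] = 3113510400 · p^{14} = 3113510400 · 22876792454961/11112006825558016 = 19873641525435994725/3100448333024.
Numerically: E[X] ≈ 6.4099e+06.

E[X] = 3113510400 · (9/14)^{14} = 19873641525435994725/3100448333024 ≈ 6.4099e+06.


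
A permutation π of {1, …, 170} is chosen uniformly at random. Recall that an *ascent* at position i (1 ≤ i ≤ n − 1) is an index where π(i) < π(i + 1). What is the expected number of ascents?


Write X = Σ X_I over i = 1, …, 169, with X_I the indicator of one ascent.
There are 169 indicators.
For each fixed i, the pair (π(i), π(i+1)) is a uniformly random ordered pair of distinct values from {1, …, 170}; by symmetry P[π(i) < π(i+1)] = 1/2.
By linearity: E[X] = 169 · (1/2) = (170 − 1) · (1/2) = 169/2 ≈ 84.5000.

E[X] = 169/2 = 84.5000.


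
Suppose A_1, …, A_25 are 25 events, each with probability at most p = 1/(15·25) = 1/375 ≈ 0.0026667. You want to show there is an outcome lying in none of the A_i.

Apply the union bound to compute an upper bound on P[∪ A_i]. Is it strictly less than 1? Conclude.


Union bound: P[∪_{i=1}^{25} A_i] ≤ Σ_i P[A_i] ≤ 25·p = 25·(1/375) = 1/15.
Numerically: 1/15 ≈ 0.0666667.
Is 1/15 < 1? YES.
Since P[∪ A_i] ≤ 1/15 < 1, the complement has P[∩ A_i^c] ≥ 1 − 1/15 = 14/15 > 0, so some outcome avoids every A_i.

25·p = 1/15 ≈ 0.0666667; existence CERTIFIED by the union bound.


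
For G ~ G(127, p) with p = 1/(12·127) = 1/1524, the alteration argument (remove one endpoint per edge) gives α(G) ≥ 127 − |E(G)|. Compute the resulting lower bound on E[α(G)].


E[|E(G)|] = C(127, 2)·p = 8001 · (1/1524) = 21/4.
E[α(G)] ≥ n − E[|E(G)|] = 127 − 21/4 = 487/4.
Numerically: ≈ 121.7500.
(This is only a lower bound; the true E[α(G)] may be larger.)

E[α(G)] ≥ 487/4 ≈ 121.7500.


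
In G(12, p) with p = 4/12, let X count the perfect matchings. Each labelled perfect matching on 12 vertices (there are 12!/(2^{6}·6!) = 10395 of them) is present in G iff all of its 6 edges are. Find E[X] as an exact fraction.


K_12 has 12!/(2^{6}·6!) = 10395 labelled perfect matchings.
For each such perfect matching H, let X_H = 1 if all 6 edges of H are present in G. Then P[X_H = 1] = p^{6} = (1/3)^{6} = 1/729.
By linearity: E[X] = Σ_H E[X_H] = 10395 · p^{6} = 10395 · 1/729 = 385/27.
Numerically: E[X] ≈ 14.2593.

E[X] = 10395 · (1/3)^{6} = 385/27 ≈ 14.2593.


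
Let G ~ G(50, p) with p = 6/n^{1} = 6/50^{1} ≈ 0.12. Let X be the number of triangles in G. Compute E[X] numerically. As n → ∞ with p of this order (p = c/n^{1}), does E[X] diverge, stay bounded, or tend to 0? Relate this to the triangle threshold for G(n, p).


Number of potential triangles: C(50, 3) = 19600.
Each occurs with probability p³ ≈ (0.12)³ ≈ 1.72800e-03.
By linearity: E[X] = C(50, 3)·p³ ≈ 19600 · 1.72800e-03 ≈ 33.869.
Here α = 1, so p = 6/n is exactly at the triangle threshold p ~ 1/n. Asymptotically E[X] → c³/6 = 6³/6 = 36 ≈ 36.000, a bounded constant. In this regime the triangle count is asymptotically Poisson(c³/6).

E[X] ≈ 33.869; in regime p = Θ(1/n^{1}) E[X] stays bounded (at the triangle threshold p ~ 1/n).


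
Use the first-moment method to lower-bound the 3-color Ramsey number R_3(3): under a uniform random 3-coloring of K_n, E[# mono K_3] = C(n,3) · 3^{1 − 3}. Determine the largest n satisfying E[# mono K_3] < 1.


We need C(n, 3) · 3^{1 − 3} < 1, i.e. C(n, 3) < 3^{3 − 1} = 9.
Check values of n near the boundary:
  n = 3: C(3, 3) = 1; 1 < 9? YES
  n = 4: C(4, 3) = 4; 4 < 9? YES
  n = 5: C(5, 3) = 10; 10 < 9? NO
  n = 6: C(6, 3) = 20; 20 < 9? NO
The largest n with C(n, 3) < 9 is n = 4 (where E[X] = 4/9 ≈ 0.444). Hence R_3(3) > 4, i.e. R_3(3) ≥ 5.

Largest n = 4; hence R_3(3) > 4.


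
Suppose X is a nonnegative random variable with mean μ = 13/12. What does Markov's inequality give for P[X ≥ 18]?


μ = E[X] = 13/12, a = 18.
Markov: P[X ≥ 18] ≤ μ/a = (13/12)/18 = 13/216.
Numerically: ≈ 0.060185.
(Since a = 18 > μ = 1.083333, the bound 13/216 is < 1 and informative.)

P[X ≥ 18] ≤ 13/216 ≈ 0.060185.


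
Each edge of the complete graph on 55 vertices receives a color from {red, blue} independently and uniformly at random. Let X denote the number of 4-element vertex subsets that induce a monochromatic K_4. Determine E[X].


Let X = Σ_S X_S over the C(55, 4) = 341055 subsets S of size 4, where X_S = 1 if the K_4 on S is monochromatic.
For a fixed S, the K_4 on S has C(4, 2) = 6 edges. P[all 6 edges red] = (1/2)^6, and likewise for blue, so P[monochromatic] = 2·(1/2)^6 = 2^{1 − 6} = 1/32.
Summing: E[X] = C(55, 4) · 2^{1 − 6} = 341055 · 1/32 = 341055/32.
Numerically: E[X] ≈ 10657.969.

E[X] = C(55,4)·2^(1−C(4,2)) = 341055/32 ≈ 10657.969.


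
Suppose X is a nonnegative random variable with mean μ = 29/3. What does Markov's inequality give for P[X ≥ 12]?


μ = E[X] = 29/3, a = 12.
Markov: P[X ≥ 12] ≤ μ/a = (29/3)/12 = 29/36.
Numerically: ≈ 0.8056.
(Since a = 12 > μ = 9.6667, the bound 29/36 is < 1 and informative.)

P[X ≥ 12] ≤ 29/36 ≈ 0.8056.


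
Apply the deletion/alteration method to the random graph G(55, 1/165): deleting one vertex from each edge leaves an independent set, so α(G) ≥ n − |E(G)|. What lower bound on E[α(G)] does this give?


E[|E(G)|] = C(55, 2)·p = 1485 · (1/165) = 9.
E[α(G)] ≥ n − E[|E(G)|] = 55 − 9 = 46.
Numerically: ≈ 46.00000.
(This is only a lower bound; the true E[α(G)] may be larger.)

E[α(G)] ≥ 46 ≈ 46.00000.


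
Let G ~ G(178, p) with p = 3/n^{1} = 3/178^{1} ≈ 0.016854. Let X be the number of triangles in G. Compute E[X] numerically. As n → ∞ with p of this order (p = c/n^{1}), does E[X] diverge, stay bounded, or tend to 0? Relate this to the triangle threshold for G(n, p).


Number of potential triangles: C(178, 3) = 924176.
Each occurs with probability p³ ≈ (0.016854)³ ≈ 4.7874446e-06.
By linearity: E[X] = C(178, 3)·p³ ≈ 924176 · 4.7874446e-06 ≈ 4.42444.
Here α = 1, so p = 3/n is exactly at the triangle threshold p ~ 1/n. Asymptotically E[X] → c³/6 = 3³/6 = 9/2 ≈ 4.50000, a bounded constant. In this regime the triangle count is asymptotically Poisson(c³/6).

E[X] ≈ 4.42444; in regime p = Θ(1/n^{1}) E[X] stays bounded (at the triangle threshold p ~ 1/n).


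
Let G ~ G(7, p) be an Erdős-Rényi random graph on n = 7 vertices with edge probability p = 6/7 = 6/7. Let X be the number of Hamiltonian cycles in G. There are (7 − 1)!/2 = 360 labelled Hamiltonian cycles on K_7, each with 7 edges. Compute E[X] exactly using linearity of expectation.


K_7 has (7 − 1)!/2 = 360 labelled Hamiltonian cycles.
For each such Hamiltonian cycle H, let X_H = 1 if all 7 edges of H are present in G. Then P[X_H = 1] = p^{7} = (6/7)^{7} = 279936/823543.
Summing the indicators: E[X] = Σ_H E[X_H] = 360 · p^{7} = 360 · 279936/823543 = 100776960/823543.
Numerically: E[X] ≈ 122.4.

E[X] = 360 · (6/7)^{7} = 100776960/823543 ≈ 122.4.


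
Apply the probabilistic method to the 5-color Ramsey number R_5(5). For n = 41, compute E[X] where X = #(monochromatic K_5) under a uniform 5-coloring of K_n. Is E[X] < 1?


E[X] = C(41, 5) · 5^{1 − 10} = 749398 · 5^{−9} = 749398/1953125.
As a reduced fraction: E[X] = 749398/1953125 ≈ 0.383692.
Is E[X] < 1? YES.
Since E[X] < 1, there exists a 5-coloring of K_{41} with no monochromatic K_5; hence R_5(5) > 41.

E[X] = 749398/1953125 ≈ 0.383692; E[X] < 1, so R_5(5) > 41.


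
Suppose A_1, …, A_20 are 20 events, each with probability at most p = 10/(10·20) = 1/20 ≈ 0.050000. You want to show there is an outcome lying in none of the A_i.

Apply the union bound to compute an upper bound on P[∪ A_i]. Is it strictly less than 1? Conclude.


Union bound: P[∪_{i=1}^{20} A_i] ≤ Σ_i P[A_i] ≤ 20·p = 20·(1/20) = 1.
Numerically: 1 ≈ 1.000000.
Is 1 < 1? NO.
Since the bound 1 is ≥ 1, the union bound is uninformative here; it does NOT by itself certify existence.

20·p = 1 ≈ 1.000000; existence NOT certified by the union bound.


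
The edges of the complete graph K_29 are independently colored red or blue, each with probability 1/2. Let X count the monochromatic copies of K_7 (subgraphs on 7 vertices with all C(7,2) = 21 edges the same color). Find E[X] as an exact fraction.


Let X = Σ_S X_S over the C(29, 7) = 1560780 subsets S of size 7, where X_S = 1 if the K_7 on S is monochromatic.
For a fixed S, the K_7 on S has C(7, 2) = 21 edges. P[all 21 edges red] = (1/2)^21, and likewise for blue, so P[monochromatic] = 2·(1/2)^21 = 2^{1 − 21} = 1/1048576.
By linearity: E[X] = C(29, 7) · 2^{1 − 21} = 1560780 · 1/1048576 = 390195/262144.
Numerically: E[X] ≈ 1.488.

E[X] = C(29,7)·2^(1−C(7,2)) = 390195/262144 ≈ 1.488.


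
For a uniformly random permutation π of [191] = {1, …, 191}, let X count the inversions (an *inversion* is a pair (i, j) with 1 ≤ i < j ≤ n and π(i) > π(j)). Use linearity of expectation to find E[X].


Write X = Σ X_I over the C(191, 2) = 18145 pairs i < j, with X_I the indicator of one inversion.
There are 18145 indicators.
For each fixed pair i < j, the values π(i) and π(j) are two distinct elements of {1, …, 191} in uniformly random order; by symmetry P[π(i) > π(j)] = 1/2.
By linearity: E[X] = 18145 · (1/2) = C(191, 2) · (1/2) = 18145/2 = 18145/2 ≈ 9072.500000.

E[X] = 18145/2 = 9072.500000.


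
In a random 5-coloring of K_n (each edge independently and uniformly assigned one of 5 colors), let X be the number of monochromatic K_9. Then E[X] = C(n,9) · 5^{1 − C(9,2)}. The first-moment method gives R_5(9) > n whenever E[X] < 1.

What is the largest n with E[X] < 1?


We need C(n, 9) · 5^{1 − 36} < 1, i.e. C(n, 9) < 5^{36 − 1} = 2910383045673370361328125.
Check values of n near the boundary:
  n = 2165: C(2165, 9) = 2832220612024886803272630; 2832220612024886803272630 < 2910383045673370361328125? YES
  n = 2166: C(2166, 9) = 2844037944203015677277940; 2844037944203015677277940 < 2910383045673370361328125? YES
  n = 2167: C(2167, 9) = 2855899084841489792706810; 2855899084841489792706810 < 2910383045673370361328125? YES
  n = 2168: C(2168, 9) = 2867804175977929537095120; 2867804175977929537095120 < 2910383045673370361328125? YES
  n = 2169: C(2169, 9) = 2879753360044504243499683; 2879753360044504243499683 < 2910383045673370361328125? YES
  n = 2170: C(2170, 9) = 2891746779868845075610510; 2891746779868845075610510 < 2910383045673370361328125? YES
  n = 2171: C(2171, 9) = 2903784578674959601827205; 2903784578674959601827205 < 2910383045673370361328125? YES
  n = 2172: C(2172, 9) = 2915866900084148060642020; 2915866900084148060642020 < 2910383045673370361328125? NO
The largest n with C(n, 9) < 2910383045673370361328125 is n = 2171 (where E[X] = 580756915734991920365441/582076609134674072265625 ≈ 0.997733). Hence R_5(9) > 2171, i.e. R_5(9) ≥ 2172.

Largest n = 2171; hence R_5(9) > 2171.


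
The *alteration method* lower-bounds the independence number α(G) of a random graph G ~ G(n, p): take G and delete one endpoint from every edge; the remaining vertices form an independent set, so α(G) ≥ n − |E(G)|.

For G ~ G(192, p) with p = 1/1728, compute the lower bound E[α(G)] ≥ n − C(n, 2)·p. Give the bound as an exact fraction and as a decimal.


E[|E(G)|] = C(192, 2)·p = 18336 · (1/1728) = 191/18.
E[α(G)] ≥ n − E[|E(G)|] = 192 − 191/18 = 3265/18.
Numerically: ≈ 181.38889.
(This is only a lower bound; the true E[α(G)] may be larger.)

E[α(G)] ≥ 3265/18 ≈ 181.38889.


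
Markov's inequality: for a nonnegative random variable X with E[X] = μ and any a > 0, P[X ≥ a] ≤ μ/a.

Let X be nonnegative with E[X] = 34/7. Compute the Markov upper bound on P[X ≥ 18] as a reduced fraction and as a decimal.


μ = E[X] = 34/7, a = 18.
Markov: P[X ≥ 18] ≤ μ/a = (34/7)/18 = 17/63.
Numerically: ≈ 0.269841.
(Since a = 18 > μ = 4.857143, the bound 17/63 is < 1 and informative.)

P[X ≥ 18] ≤ 17/63 ≈ 0.269841.


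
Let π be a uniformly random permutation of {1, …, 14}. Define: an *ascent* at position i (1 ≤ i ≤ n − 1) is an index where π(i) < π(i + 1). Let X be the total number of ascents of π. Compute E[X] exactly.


Write X = Σ X_I over i = 1, …, 13, with X_I the indicator of one ascent.
There are 13 indicators.
For each fixed i, the pair (π(i), π(i+1)) is a uniformly random ordered pair of distinct values from {1, …, 14}; by symmetry P[π(i) < π(i+1)] = 1/2.
By linearity: E[X] = 13 · (1/2) = (14 − 1) · (1/2) = 13/2 ≈ 6.5000.

E[X] = 13/2 = 6.5000.


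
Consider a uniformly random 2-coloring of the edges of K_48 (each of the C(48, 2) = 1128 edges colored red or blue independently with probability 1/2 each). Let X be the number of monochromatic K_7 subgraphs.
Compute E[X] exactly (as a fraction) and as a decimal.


Let X = Σ_S X_S over the C(48, 7) = 73629072 subsets S of size 7, where X_S = 1 if the K_7 on S is monochromatic.
For a fixed S, the K_7 on S has C(7, 2) = 21 edges. P[all 21 edges red] = (1/2)^21, and likewise for blue, so P[monochromatic] = 2·(1/2)^21 = 2^{1 − 21} = 1/1048576.
By linearity: E[X] = C(48, 7) · 2^{1 − 21} = 73629072 · 1/1048576 = 4601817/65536.
Numerically: E[X] ≈ 70.21815.

E[X] = C(48,7)·2^(1−C(7,2)) = 4601817/65536 ≈ 70.21815.


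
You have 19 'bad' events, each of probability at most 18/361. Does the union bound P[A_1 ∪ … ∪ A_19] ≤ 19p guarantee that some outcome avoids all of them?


Union bound: P[∪_{i=1}^{19} A_i] ≤ Σ_i P[A_i] ≤ 19·p = 19·(18/361) = 18/19.
Numerically: 18/19 ≈ 0.9474.
Is 18/19 < 1? YES.
Since P[∪ A_i] ≤ 18/19 < 1, the complement has P[∩ A_i^c] ≥ 1 − 18/19 = 1/19 > 0, so some outcome avoids every A_i.

19·p = 18/19 ≈ 0.9474; existence CERTIFIED by the union bound.


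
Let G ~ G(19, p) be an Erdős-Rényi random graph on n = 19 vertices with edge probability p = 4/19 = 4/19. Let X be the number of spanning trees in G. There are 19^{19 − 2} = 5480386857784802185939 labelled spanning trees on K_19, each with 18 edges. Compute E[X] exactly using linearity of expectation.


K_19 has 19^{19 − 2} = 5480386857784802185939 labelled spanning trees.
For each such spanning tree H, let X_H = 1 if all 18 edges of H are present in G. Then P[X_H = 1] = p^{18} = (4/19)^{18} = 68719476736/104127350297911241532841.
By linearity: E[X] = Σ_H E[X_H] = 5480386857784802185939 · p^{18} = 5480386857784802185939 · 68719476736/104127350297911241532841 = 68719476736/19.
Numerically: E[X] ≈ 3.617e+09.

E[X] = 5480386857784802185939 · (4/19)^{18} = 68719476736/19 ≈ 3.617e+09.


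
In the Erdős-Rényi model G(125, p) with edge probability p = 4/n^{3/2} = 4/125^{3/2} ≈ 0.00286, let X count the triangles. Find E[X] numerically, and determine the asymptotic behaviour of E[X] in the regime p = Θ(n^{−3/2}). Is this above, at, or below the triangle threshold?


Number of potential triangles: C(125, 3) = 317750.
Each occurs with probability p³ ≈ (0.00286)³ ≈ 2.34469e-08.
By linearity: E[X] = C(125, 3)·p³ ≈ 317750 · 2.34469e-08 ≈ 0.007.
Since α = 3/2 > 1, p = c/n^{3/2} = o(1/n) is below the triangle threshold p ~ 1/n. Asymptotically E[X] ~ (c³/6)·n^{3(1−α)} = (4³/6)·n^{-1.5} → 0, so by Markov's inequality G has no triangles w.h.p.

E[X] ≈ 0.007; in regime p = Θ(1/n^{3/2}) E[X] tends to 0 (below the triangle threshold p ~ 1/n).


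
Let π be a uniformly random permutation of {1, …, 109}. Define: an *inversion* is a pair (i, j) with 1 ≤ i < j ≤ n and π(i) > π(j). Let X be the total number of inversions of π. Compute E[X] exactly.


Write X = Σ X_I over the C(109, 2) = 5886 pairs i < j, with X_I the indicator of one inversion.
There are 5886 indicators.
For each fixed pair i < j, the values π(i) and π(j) are two distinct elements of {1, …, 109} in uniformly random order; by symmetry P[π(i) > π(j)] = 1/2.
By linearity: E[X] = 5886 · (1/2) = C(109, 2) · (1/2) = 5886/2 = 2943 ≈ 2943.000000.

E[X] = 2943 = 2943.000000.


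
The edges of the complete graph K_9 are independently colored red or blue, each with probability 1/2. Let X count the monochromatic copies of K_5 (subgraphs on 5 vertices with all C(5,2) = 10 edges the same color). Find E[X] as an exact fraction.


Let X = Σ_S X_S over the C(9, 5) = 126 subsets S of size 5, where X_S = 1 if the K_5 on S is monochromatic.
For a fixed S, the K_5 on S has C(5, 2) = 10 edges. P[all 10 edges red] = (1/2)^10, and likewise for blue, so P[monochromatic] = 2·(1/2)^10 = 2^{1 − 10} = 1/512.
By linearity: E[X] = C(9, 5) · 2^{1 − 10} = 126 · 1/512 = 63/256.
Numerically: E[X] ≈ 0.246094.

E[X] = C(9,5)·2^(1−C(5,2)) = 63/256 ≈ 0.246094.


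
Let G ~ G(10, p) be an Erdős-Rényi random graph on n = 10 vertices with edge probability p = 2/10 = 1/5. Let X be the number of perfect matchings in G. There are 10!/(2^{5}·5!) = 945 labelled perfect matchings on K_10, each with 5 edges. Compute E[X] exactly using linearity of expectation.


K_10 has 10!/(2^{5}·5!) = 945 labelled perfect matchings.
For each such perfect matching H, let X_H = 1 if all 5 edges of H are present in G. Then P[X_H = 1] = p^{5} = (1/5)^{5} = 1/3125.
Summing the indicators: E[X] = Σ_H E[X_H] = 945 · p^{5} = 945 · 1/3125 = 189/625.
Numerically: E[X] ≈ 0.302.

E[X] = 945 · (1/5)^{5} = 189/625 ≈ 0.302.


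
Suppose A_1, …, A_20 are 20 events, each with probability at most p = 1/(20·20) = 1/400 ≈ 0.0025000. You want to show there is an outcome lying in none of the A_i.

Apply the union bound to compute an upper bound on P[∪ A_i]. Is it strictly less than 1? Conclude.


Union bound: P[∪_{i=1}^{20} A_i] ≤ Σ_i P[A_i] ≤ 20·p = 20·(1/400) = 1/20.
Numerically: 1/20 ≈ 0.0500000.
Is 1/20 < 1? YES.
Since P[∪ A_i] ≤ 1/20 < 1, the complement has P[∩ A_i^c] ≥ 1 − 1/20 = 19/20 > 0, so some outcome avoids every A_i.

20·p = 1/20 ≈ 0.0500000; existence CERTIFIED by the union bound.


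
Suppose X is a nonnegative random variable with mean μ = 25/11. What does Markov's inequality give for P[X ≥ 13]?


μ = E[X] = 25/11, a = 13.
Markov: P[X ≥ 13] ≤ μ/a = (25/11)/13 = 25/143.
Numerically: ≈ 0.175.
(Since a = 13 > μ = 2.273, the bound 25/143 is < 1 and informative.)

P[X ≥ 13] ≤ 25/143 ≈ 0.175.


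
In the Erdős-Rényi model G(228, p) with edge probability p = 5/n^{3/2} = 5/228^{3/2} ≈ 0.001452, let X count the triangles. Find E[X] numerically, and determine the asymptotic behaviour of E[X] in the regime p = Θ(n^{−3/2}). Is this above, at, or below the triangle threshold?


Number of potential triangles: C(228, 3) = 1949476.
Each occurs with probability p³ ≈ (0.001452)³ ≈ 3.063396e-09.
By linearity: E[X] = C(228, 3)·p³ ≈ 1949476 · 3.063396e-09 ≈ 0.0060.
Since α = 3/2 > 1, p = c/n^{3/2} = o(1/n) is below the triangle threshold p ~ 1/n. Asymptotically E[X] ~ (c³/6)·n^{3(1−α)} = (5³/6)·n^{-1.5} → 0, so by Markov's inequality G has no triangles w.h.p.

E[X] ≈ 0.0060; in regime p = Θ(1/n^{3/2}) E[X] tends to 0 (below the triangle threshold p ~ 1/n).


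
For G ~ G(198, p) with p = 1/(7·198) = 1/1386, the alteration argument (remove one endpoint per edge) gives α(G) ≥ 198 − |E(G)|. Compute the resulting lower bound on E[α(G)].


E[|E(G)|] = C(198, 2)·p = 19503 · (1/1386) = 197/14.
E[α(G)] ≥ n − E[|E(G)|] = 198 − 197/14 = 2575/14.
Numerically: ≈ 183.92857.
(This is only a lower bound; the true E[α(G)] may be larger.)

E[α(G)] ≥ 2575/14 ≈ 183.92857.


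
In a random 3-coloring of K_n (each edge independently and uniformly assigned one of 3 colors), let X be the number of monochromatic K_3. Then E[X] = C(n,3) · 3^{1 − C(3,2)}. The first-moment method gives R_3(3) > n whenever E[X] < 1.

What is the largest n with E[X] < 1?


We need C(n, 3) · 3^{1 − 3} < 1, i.e. C(n, 3) < 3^{3 − 1} = 9.
Check values of n near the boundary:
  n = 3: C(3, 3) = 1; 1 < 9? YES
  n = 4: C(4, 3) = 4; 4 < 9? YES
  n = 5: C(5, 3) = 10; 10 < 9? NO
  n = 6: C(6, 3) = 20; 20 < 9? NO
The largest n with C(n, 3) < 9 is n = 4 (where E[X] = 4/9 ≈ 0.444444). Hence R_3(3) > 4, i.e. R_3(3) ≥ 5.

Largest n = 4; hence R_3(3) > 4.


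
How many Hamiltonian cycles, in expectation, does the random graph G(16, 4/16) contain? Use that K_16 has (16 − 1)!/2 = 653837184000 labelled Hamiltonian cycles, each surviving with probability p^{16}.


K_16 has (16 − 1)!/2 = 653837184000 labelled Hamiltonian cycles.
For each such Hamiltonian cycle H, let X_H = 1 if all 16 edges of H are present in G. Then P[X_H = 1] = p^{16} = (1/4)^{16} = 1/4294967296.
By linearity of expectation: E[X] = Σ_H E[X_H] = 653837184000 · p^{16} = 653837184000 · 1/4294967296 = 638512875/4194304.
Numerically: E[X] ≈ 152.233.

E[X] = 653837184000 · (1/4)^{16} = 638512875/4194304 ≈ 152.233.


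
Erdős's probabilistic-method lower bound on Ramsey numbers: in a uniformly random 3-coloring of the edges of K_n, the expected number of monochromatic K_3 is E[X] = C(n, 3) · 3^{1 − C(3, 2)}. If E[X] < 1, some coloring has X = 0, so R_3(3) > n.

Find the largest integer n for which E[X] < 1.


We need C(n, 3) · 3^{1 − 3} < 1, i.e. C(n, 3) < 3^{3 − 1} = 9.
Check values of n near the boundary:
  n = 3: C(3, 3) = 1; 1 < 9? YES
  n = 4: C(4, 3) = 4; 4 < 9? YES
  n = 5: C(5, 3) = 10; 10 < 9? NO
  n = 6: C(6, 3) = 20; 20 < 9? NO
The largest n with C(n, 3) < 9 is n = 4 (where E[X] = 4/9 ≈ 0.4444444). Hence R_3(3) > 4, i.e. R_3(3) ≥ 5.

Largest n = 4; hence R_3(3) > 4.


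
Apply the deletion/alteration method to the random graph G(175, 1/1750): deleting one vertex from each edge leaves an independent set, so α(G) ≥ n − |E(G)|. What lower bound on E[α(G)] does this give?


E[|E(G)|] = C(175, 2)·p = 15225 · (1/1750) = 87/10.
E[α(G)] ≥ n − E[|E(G)|] = 175 − 87/10 = 1663/10.
Numerically: ≈ 166.3000.
(This is only a lower bound; the true E[α(G)] may be larger.)

E[α(G)] ≥ 1663/10 ≈ 166.3000.


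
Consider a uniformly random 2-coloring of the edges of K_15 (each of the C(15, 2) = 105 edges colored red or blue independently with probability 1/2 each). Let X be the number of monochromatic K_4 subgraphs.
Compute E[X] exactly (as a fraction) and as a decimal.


Let X = Σ_S X_S over the C(15, 4) = 1365 subsets S of size 4, where X_S = 1 if the K_4 on S is monochromatic.
For a fixed S, the K_4 on S has C(4, 2) = 6 edges. P[all 6 edges red] = (1/2)^6, and likewise for blue, so P[monochromatic] = 2·(1/2)^6 = 2^{1 − 6} = 1/32.
Summing: E[X] = C(15, 4) · 2^{1 − 6} = 1365 · 1/32 = 1365/32.
Numerically: E[X] ≈ 42.6562.

E[X] = C(15,4)·2^(1−C(4,2)) = 1365/32 ≈ 42.6562.


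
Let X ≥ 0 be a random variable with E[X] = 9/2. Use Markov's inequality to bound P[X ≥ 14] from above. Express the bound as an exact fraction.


μ = E[X] = 9/2, a = 14.
Markov: P[X ≥ 14] ≤ μ/a = (9/2)/14 = 9/28.
Numerically: ≈ 0.321429.
(Since a = 14 > μ = 4.500000, the bound 9/28 is < 1 and informative.)

P[X ≥ 14] ≤ 9/28 ≈ 0.321429.


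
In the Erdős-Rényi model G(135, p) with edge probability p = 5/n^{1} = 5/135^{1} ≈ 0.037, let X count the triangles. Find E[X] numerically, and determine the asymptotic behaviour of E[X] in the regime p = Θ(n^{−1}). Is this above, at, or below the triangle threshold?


Number of potential triangles: C(135, 3) = 400995.
Each occurs with probability p³ ≈ (0.037)³ ≈ 5.08053e-05.
By linearity: E[X] = C(135, 3)·p³ ≈ 400995 · 5.08053e-05 ≈ 20.373.
Here α = 1, so p = 5/n is exactly at the triangle threshold p ~ 1/n. Asymptotically E[X] → c³/6 = 5³/6 = 125/6 ≈ 20.833, a bounded constant. In this regime the triangle count is asymptotically Poisson(c³/6).

E[X] ≈ 20.373; in regime p = Θ(1/n^{1}) E[X] stays bounded (at the triangle threshold p ~ 1/n).


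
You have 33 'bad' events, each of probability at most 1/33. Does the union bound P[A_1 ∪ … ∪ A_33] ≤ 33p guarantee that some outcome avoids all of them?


Union bound: P[∪_{i=1}^{33} A_i] ≤ Σ_i P[A_i] ≤ 33·p = 33·(1/33) = 1.
Numerically: 1 ≈ 1.0000.
Is 1 < 1? NO.
Since the bound 1 is ≥ 1, the union bound is uninformative here; it does NOT by itself certify existence.

33·p = 1 ≈ 1.0000; existence NOT certified by the union bound.


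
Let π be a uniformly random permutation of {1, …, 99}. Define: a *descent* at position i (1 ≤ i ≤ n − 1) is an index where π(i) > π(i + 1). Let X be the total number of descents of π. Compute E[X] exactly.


Write X = Σ X_I over i = 1, …, 98, with X_I the indicator of one descent.
There are 98 indicators.
For each fixed i, the pair (π(i), π(i+1)) is a uniformly random ordered pair of distinct values from {1, …, 99}; by symmetry P[π(i) > π(i+1)] = 1/2.
By linearity: E[X] = 98 · (1/2) = (99 − 1) · (1/2) = 49 ≈ 49.00000.

E[X] = 49 = 49.00000.


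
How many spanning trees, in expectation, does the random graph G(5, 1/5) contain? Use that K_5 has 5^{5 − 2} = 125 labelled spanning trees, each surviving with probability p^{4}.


K_5 has 5^{5 − 2} = 125 labelled spanning trees.
For each such spanning tree H, let X_H = 1 if all 4 edges of H are present in G. Then P[X_H = 1] = p^{4} = (1/5)^{4} = 1/625.
Summing the indicators: E[X] = Σ_H E[X_H] = 125 · p^{4} = 125 · 1/625 = 1/5.
Numerically: E[X] ≈ 0.2.

E[X] = 125 · (1/5)^{4} = 1/5 ≈ 0.2.


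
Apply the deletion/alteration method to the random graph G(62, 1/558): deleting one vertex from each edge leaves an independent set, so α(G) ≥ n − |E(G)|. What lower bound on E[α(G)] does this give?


E[|E(G)|] = C(62, 2)·p = 1891 · (1/558) = 61/18.
E[α(G)] ≥ n − E[|E(G)|] = 62 − 61/18 = 1055/18.
Numerically: ≈ 58.6111.
(This is only a lower bound; the true E[α(G)] may be larger.)

E[α(G)] ≥ 1055/18 ≈ 58.6111.


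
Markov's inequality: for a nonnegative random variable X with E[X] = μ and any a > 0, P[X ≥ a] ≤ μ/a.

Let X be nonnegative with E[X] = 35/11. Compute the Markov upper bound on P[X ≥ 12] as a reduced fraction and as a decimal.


μ = E[X] = 35/11, a = 12.
Markov: P[X ≥ 12] ≤ μ/a = (35/11)/12 = 35/132.
Numerically: ≈ 0.265.
(Since a = 12 > μ = 3.182, the bound 35/132 is < 1 and informative.)

P[X ≥ 12] ≤ 35/132 ≈ 0.265.


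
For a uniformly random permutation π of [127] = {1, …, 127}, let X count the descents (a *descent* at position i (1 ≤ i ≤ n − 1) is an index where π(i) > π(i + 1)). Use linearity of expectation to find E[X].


Write X = Σ X_I over i = 1, …, 126, with X_I the indicator of one descent.
There are 126 indicators.
For each fixed i, the pair (π(i), π(i+1)) is a uniformly random ordered pair of distinct values from {1, …, 127}; by symmetry P[π(i) > π(i+1)] = 1/2.
By linearity: E[X] = 126 · (1/2) = (127 − 1) · (1/2) = 63 ≈ 63.000.

E[X] = 63 = 63.000.


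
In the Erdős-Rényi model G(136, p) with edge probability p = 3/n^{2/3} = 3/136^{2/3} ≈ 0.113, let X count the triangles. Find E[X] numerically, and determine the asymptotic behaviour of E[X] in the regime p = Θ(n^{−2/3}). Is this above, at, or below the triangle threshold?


Number of potential triangles: C(136, 3) = 410040.
Each occurs with probability p³ ≈ (0.113)³ ≈ 1.45978e-03.
By linearity: E[X] = C(136, 3)·p³ ≈ 410040 · 1.45978e-03 ≈ 598.566.
Since α = 2/3 < 1, p = c/n^{2/3} ≫ 1/n is above the triangle threshold p ~ 1/n. Asymptotically E[X] ~ (c³/6)·n^{3(1−α)} = (3³/6)·n^{1} → ∞; triangles are abundant w.h.p.

E[X] ≈ 598.566; in regime p = Θ(1/n^{2/3}) E[X] diverges (above the triangle threshold p ~ 1/n).


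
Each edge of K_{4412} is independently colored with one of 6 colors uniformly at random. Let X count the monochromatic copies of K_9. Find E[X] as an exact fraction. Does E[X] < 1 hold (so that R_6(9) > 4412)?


E[X] = C(4412, 9) · 6^{1 − 36} = 1731452449760113018141823620 · 6^{−35} = 1731452449760113018141823620/1719070799748422591028658176.
As a reduced fraction: E[X] = 432863112440028254535455905/429767699937105647757164544 ≈ 1.0072025.
Is E[X] < 1? NO.
Since E[X] ≥ 1, the first-moment bound is inconclusive at n = 4412; it does NOT by itself certify R_6(9) > 4412.

E[X] = 432863112440028254535455905/429767699937105647757164544 ≈ 1.0072025; E[X] ≥ 1; first-moment method inconclusive here.


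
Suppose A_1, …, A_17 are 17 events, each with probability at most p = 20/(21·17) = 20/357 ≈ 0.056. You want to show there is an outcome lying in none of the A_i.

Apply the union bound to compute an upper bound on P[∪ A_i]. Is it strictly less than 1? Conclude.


Union bound: P[∪_{i=1}^{17} A_i] ≤ Σ_i P[A_i] ≤ 17·p = 17·(20/357) = 20/21.
Numerically: 20/21 ≈ 0.952.
Is 20/21 < 1? YES.
Since P[∪ A_i] ≤ 20/21 < 1, the complement has P[∩ A_i^c] ≥ 1 − 20/21 = 1/21 > 0, so some outcome avoids every A_i.

17·p = 20/21 ≈ 0.952; existence CERTIFIED by the union bound.


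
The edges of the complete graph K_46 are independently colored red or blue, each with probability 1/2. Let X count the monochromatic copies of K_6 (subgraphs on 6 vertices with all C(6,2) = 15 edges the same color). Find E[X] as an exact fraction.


Let X = Σ_S X_S over the C(46, 6) = 9366819 subsets S of size 6, where X_S = 1 if the K_6 on S is monochromatic.
For a fixed S, the K_6 on S has C(6, 2) = 15 edges. P[all 15 edges red] = (1/2)^15, and likewise for blue, so P[monochromatic] = 2·(1/2)^15 = 2^{1 − 15} = 1/16384.
By linearity: E[X] = C(46, 6) · 2^{1 − 15} = 9366819 · 1/16384 = 9366819/16384.
Numerically: E[X] ≈ 571.705261.

E[X] = C(46,6)·2^(1−C(6,2)) = 9366819/16384 ≈ 571.705261.


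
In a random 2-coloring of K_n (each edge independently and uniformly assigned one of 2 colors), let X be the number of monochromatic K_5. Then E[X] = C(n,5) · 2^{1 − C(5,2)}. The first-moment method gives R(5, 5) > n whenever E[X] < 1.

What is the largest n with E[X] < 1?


We need C(n, 5) · 2^{1 − 10} < 1, i.e. C(n, 5) < 2^{10 − 1} = 512.
Check values of n near the boundary:
  n = 5: C(5, 5) = 1; 1 < 512? YES
  n = 6: C(6, 5) = 6; 6 < 512? YES
  n = 7: C(7, 5) = 21; 21 < 512? YES
  n = 8: C(8, 5) = 56; 56 < 512? YES
  n = 9: C(9, 5) = 126; 126 < 512? YES
  n = 10: C(10, 5) = 252; 252 < 512? YES
  n = 11: C(11, 5) = 462; 462 < 512? YES
  n = 12: C(12, 5) = 792; 792 < 512? NO
  n = 13: C(13, 5) = 1287; 1287 < 512? NO
The largest n with C(n, 5) < 512 is n = 11 (where E[X] = 231/256 ≈ 0.9023). Hence R(5, 5) > 11, i.e. R(5, 5) ≥ 12.

Largest n = 11; hence R(5, 5) > 11.
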